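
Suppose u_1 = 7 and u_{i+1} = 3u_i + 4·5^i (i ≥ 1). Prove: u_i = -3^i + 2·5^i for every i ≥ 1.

Base case: u_1 = 7, and -3^1 + 2·5^1 = -3 + 10 = 7.
Assume u_m = -3^m + 2·5^m for some m ≥ 1.
Then u_{m+1} = 3u_m + 4·5^m = 3·(-3^m + 2·5^m) + 4·5^m = -3^{m+1} + 6·5^m + 4·5^m = -3^{m+1} + 10·5^m = -3^{m+1} + 2·5^{m+1}.
So the formula holds for m+1, and by induction u_i = -3^i + 2·5^i for all i ≥ 1.

u_i = -3^i + 2·5^i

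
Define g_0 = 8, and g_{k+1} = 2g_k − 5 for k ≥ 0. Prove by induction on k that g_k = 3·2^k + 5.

Base case: g_0 = 8, and 3·2^0 + 5 = 3 + 5 = 8.
Assume g_r = 3·2^r + 5 for some r ≥ 0.
Then g_{r+1} = 2g_r − 5 = 2·(3·2^r + 5) − 5 = 6·2^r + 10 − 5 = 3·2^{r+1} + 5.
By induction, g_k = 3·2^k + 5 for all k ≥ 0.

g_k = 3·2^k + 5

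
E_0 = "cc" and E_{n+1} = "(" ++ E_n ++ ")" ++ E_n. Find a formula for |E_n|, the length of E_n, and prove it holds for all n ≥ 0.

Claim: |E_n| = 2^{n+2} − 2.

Base case: |E_0| = 2, and 2^{0+2} − 2 = 2.
Assume |E_k| = 2^{k+2} − 2.
Then |E_{k+1}| = 1 + |E_k| + 1 + |E_k| = 2|E_k| + 2 = 2(2^{k+2} − 2) + 2 = 2^{k+3} − 4 + 2 = 2^{k+3} − 2.
This completes the inductive step, so |E_n| = 2^{n+2} − 2 for all n ≥ 0.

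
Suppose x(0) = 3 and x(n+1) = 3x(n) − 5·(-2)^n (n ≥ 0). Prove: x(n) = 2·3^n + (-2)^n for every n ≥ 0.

Base case: x(0) = 3, and 2·3^0 + (-2)^0 = 2 + 1 = 3.
Assume x(k) = 2·3^k + (-2)^k for some k ≥ 0.
Then x(k+1) = 3x(k) − 5·(-2)^k = 3·(2·3^k + (-2)^k) − 5·(-2)^k = 2·3^{k+1} + 3·(-2)^k − 5·(-2)^k = 2·3^{k+1} − 2·(-2)^k = 2·3^{k+1} + (-2)^{k+1}.
This completes the inductive step, so x(n) = 2·3^n + (-2)^n for all n ≥ 0.

x(n) = 2·3^n + (-2)^n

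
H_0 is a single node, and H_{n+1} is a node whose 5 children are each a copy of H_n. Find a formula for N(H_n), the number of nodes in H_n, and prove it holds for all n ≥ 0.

Claim: N(H_n) = (5^{n+1} − 1)/4.

Base case: N(H_0) = 1, and (5^{0+1} − 1)/4 = 1.
Assume N(H_k) = (5^{k+1} − 1)/4.
Then N(H_{k+1}) = 1 + 5N(H_k) = 1 + 5·(5^{k+1} − 1)/4 = 1 + (5^{k+2} − 5)/4 = (4 + 5^{k+2} − 5)/4 = (5^{k+2} − 1)/4.
So the formula holds for k+1, and by induction N(H_n) = (5^{n+1} − 1)/4 for all n ≥ 0.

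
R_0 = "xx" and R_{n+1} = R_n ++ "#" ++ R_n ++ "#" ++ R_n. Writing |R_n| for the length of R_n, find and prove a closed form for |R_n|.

Claim: |R_n| = 3^{n+1} − 1.

Base case: |R_0| = 2, and 3^{0+1} − 1 = 2.
Assume |R_r| = 3^{r+1} − 1.
Then |R_{r+1}| = 3|R_r| + 2 = 3(3^{r+1} − 1) + 2 = 3^{r+2} − 3 + 2 = 3^{r+2} − 1.
By induction, |R_n| = 3^{n+1} − 1 for all n ≥ 0.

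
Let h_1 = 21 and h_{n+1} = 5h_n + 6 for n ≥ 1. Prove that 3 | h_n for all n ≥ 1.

Base case: h_1 = 21 = 3·7, so 3 | h_1.
Assume 3 | h_r, so h_r = 3t for some integer t.
Then h_{r+1} = 5h_r + 6 = 5·(3t) + 6 = 3(5t + 2), so 3 | h_{r+1}.
By induction, 3 | h_n for all n ≥ 1.

3 | h_n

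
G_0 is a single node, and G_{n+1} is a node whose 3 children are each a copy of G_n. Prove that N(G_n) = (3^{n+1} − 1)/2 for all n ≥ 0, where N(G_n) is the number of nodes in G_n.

Base case: N(G_0) = 1, and (3^{0+1} − 1)/2 = 1.
Assume N(G_r) = (3^{r+1} − 1)/2.
Then N(G_{r+1}) = 1 + 3N(G_r) = 1 + 3·(3^{r+1} − 1)/2 = 1 + (3^{r+2} − 3)/2 = (2 + 3^{r+2} − 3)/2 = (3^{r+2} − 1)/2.
Hence N(G_n) = (3^{n+1} − 1)/2 for every n ≥ 0, by induction.

N(G_n) = (3^{n+1} − 1)/2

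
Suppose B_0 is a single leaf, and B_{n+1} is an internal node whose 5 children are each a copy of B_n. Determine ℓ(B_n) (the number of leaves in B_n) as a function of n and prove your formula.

Claim: ℓ(B_n) = 5^n.

Base case: ℓ(B_0) = 1, and 5^0 = 1.
Assume ℓ(B_m) = 5^m.
Then ℓ(B_{m+1}) = 5·ℓ(B_m) = 5·5^m = 5^{m+1}.
So the formula holds for m+1, and by induction ℓ(B_n) = 5^n for all n ≥ 0.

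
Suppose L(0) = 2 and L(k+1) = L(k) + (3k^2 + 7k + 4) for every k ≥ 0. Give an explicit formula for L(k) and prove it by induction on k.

Claim: L(k) = k^3 + 2k^2 + k + 2.

Base case: L(0) = 2, and 0^3 + 2·0^2 + 0 + 2 = 2.
Assume L(j) = j^3 + 2j^2 + j + 2.
Then L(j+1) = L(j) + (3j^2 + 7j + 4) = (j^3 + 2j^2 + j + 2) + (3j^2 + 7j + 4) = j^3 + 5j^2 + 8j + 6,
and (j+1)^3 + 2·(j+1)^2 + (j+1) + 2 = j^3 + 5j^2 + 8j + 6.
By induction, L(k) = k^3 + 2k^2 + k + 2 for all k ≥ 0.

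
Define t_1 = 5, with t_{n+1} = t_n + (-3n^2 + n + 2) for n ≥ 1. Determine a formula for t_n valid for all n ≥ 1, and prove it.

Claim: t_n = -n^3 + 2n^2 + n + 3.

Base case: t_1 = 5, and -1^3 + 2·1^2 + 1 + 3 = 5.
Assume t_j = -j^3 + 2j^2 + j + 3.
Then t_{j+1} = t_j + (-3j^2 + j + 2) = (-j^3 + 2j^2 + j + 3) + (-3j^2 + j + 2) = -j^3 − j^2 + 2j + 5,
and -(j+1)^3 + 2·(j+1)^2 + (j+1) + 3 = -j^3 − j^2 + 2j + 5.
Hence t_n = -n^3 + 2n^2 + n + 3 for every n ≥ 1, by induction.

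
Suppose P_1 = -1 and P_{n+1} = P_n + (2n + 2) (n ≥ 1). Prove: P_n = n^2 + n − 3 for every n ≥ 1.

Base case: P_1 = -1, and 1^2 + 1 − 3 = -1.
Assume P_m = m^2 + m − 3.
Then P_{m+1} = P_m + (2m + 2) = (m^2 + m − 3) + (2m + 2) = m^2 + 3m − 1,
and (m+1)^2 + (m+1) − 3 = m^2 + 3m − 1.
This completes the inductive step, so P_n = n^2 + n − 3 for all n ≥ 1.

P_n = n^2 + n − 3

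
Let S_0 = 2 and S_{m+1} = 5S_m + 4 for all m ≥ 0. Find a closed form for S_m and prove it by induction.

Claim: S_m = 3·5^m − 1.

Base case: S_0 = 2, and 3·5^0 − 1 = 3 − 1 = 2.
Assume S_k = 3·5^k − 1 for some k ≥ 0.
Then S_{k+1} = 5S_k + 4 = 5·(3·5^k − 1) + 4 = 15·5^k − 5 + 4 = 3·5^{k+1} − 1.
Hence S_m = 3·5^m − 1 for every m ≥ 0, by induction.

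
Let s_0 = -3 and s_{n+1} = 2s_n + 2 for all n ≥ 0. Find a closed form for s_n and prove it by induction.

Claim: s_n = -2^n − 2.

Base case: s_0 = -3, and -2^0 − 2 = -1 − 2 = -3.
Assume s_m = -2^m − 2 for some m ≥ 0.
Then s_{m+1} = 2s_m + 2 = 2·(-2^m − 2) + 2 = -2^{m+1} − 4 + 2 = -2^{m+1} − 2.
Hence s_n = -2^n − 2 for every n ≥ 0, by induction.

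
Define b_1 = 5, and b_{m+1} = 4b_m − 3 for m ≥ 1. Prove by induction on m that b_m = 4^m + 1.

Base case: b_1 = 5, and 4^1 + 1 = 4 + 1 = 5.
Assume b_j = 4^j + 1 for some j ≥ 1.
Then b_{j+1} = 4b_j − 3 = 4·(4^j + 1) − 3 = 4^{j+1} + 4 − 3 = 4^{j+1} + 1.
So the formula holds for j+1, and by induction b_m = 4^m + 1 for all m ≥ 1.

b_m = 4^m + 1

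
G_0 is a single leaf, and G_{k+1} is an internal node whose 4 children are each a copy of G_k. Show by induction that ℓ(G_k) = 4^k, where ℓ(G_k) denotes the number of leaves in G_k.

Base case: ℓ(G_0) = 1, and 4^0 = 1.
Assume ℓ(G_j) = 4^j.
Then ℓ(G_{j+1}) = 4·ℓ(G_j) = 4·4^j = 4^{j+1}.
Hence ℓ(G_k) = 4^k for every k ≥ 0, by induction.

ℓ(G_k) = 4^k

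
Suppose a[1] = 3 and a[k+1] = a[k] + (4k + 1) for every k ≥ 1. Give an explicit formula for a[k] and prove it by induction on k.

Claim: a[k] = 2k^2 − k + 2.

Base case: a[1] = 3, and 2·1^2 − 1 + 2 = 3.
Assume a[m] = 2m^2 − m + 2.
Then a[m+1] = a[m] + (4m + 1) = (2m^2 − m + 2) + (4m + 1) = 2m^2 + 3m + 3,
and 2·(m+1)^2 − (m+1) + 2 = 2m^2 + 3m + 3.
This completes the inductive step, so a[k] = 2k^2 − k + 2 for all k ≥ 1.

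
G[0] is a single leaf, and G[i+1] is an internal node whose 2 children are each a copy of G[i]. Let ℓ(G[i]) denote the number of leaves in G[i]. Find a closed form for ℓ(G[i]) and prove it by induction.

Claim: ℓ(G[i]) = 2^i.

Base case: ℓ(G[0]) = 1, and 2^0 = 1.
Assume ℓ(G[j]) = 2^j.
Then ℓ(G[j+1]) = 2·ℓ(G[j]) = 2·2^j = 2^{j+1}.
This completes the inductive step, so ℓ(G[i]) = 2^i for all i ≥ 0.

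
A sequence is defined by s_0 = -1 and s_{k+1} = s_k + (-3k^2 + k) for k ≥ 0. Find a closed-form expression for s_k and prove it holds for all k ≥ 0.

Claim: s_k = -k^3 + 2k^2 − k − 1.

Base case: s_0 = -1, and -0^3 + 2·0^2 − 0 − 1 = -1.
Assume s_m = -m^3 + 2m^2 − m − 1.
Then s_{m+1} = s_m + (-3m^2 + m) = (-m^3 + 2m^2 − m − 1) + (-3m^2 + m) = -m^3 − m^2 − 1,
and -(m+1)^3 + 2·(m+1)^2 − (m+1) − 1 = -m^3 − m^2 − 1.
Hence s_k = -k^3 + 2k^2 − k − 1 for every k ≥ 0, by induction.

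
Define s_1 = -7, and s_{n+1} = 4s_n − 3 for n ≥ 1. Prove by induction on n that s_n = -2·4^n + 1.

Base case: s_1 = -7, and -2·4^1 + 1 = -8 + 1 = -7.
Assume s_r = -2·4^r + 1 for some r ≥ 1.
Then s_{r+1} = 4s_r − 3 = 4·(-2·4^r + 1) − 3 = -8·4^r + 4 − 3 = -2·4^{r+1} + 1.
So the formula holds for r+1, and by induction s_n = -2·4^n + 1 for all n ≥ 1.

s_n = -2·4^n + 1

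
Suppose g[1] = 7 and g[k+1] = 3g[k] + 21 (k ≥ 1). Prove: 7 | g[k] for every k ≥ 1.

Base case: g[1] = 7 = 7·1, so 7 | g[1].
Assume 7 | g[m], so g[m] = 7t for some integer t.
Then g[m+1] = 3g[m] + 21 = 3·(7t) + 21 = 7(3t + 3), so 7 | g[m+1].
This completes the inductive step, so 7 | g[k] for all k ≥ 1.

7 | g[k]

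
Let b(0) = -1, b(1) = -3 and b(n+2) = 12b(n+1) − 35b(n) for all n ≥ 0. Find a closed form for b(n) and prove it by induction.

Claim: b(n) = 7^n − 2·5^n.

Base cases: b(0) = -1 and 7^0 − 2·5^0 = -1; b(1) = -3 and 7^1 − 2·5^1 = -3.
Assume b(j) = 7^j − 2·5^j for all 0 ≤ j ≤ k, where k ≥ 1.
Then b(k+1) = 12b(k) − 35b(k−1) = 12·(7^k − 2·5^k) − 35·(7^{k−1} − 2·5^{k−1}) = (12·7 − 35)7^{k−1} − 2·(12·5 − 35)5^{k−1} = 49·7^{k−1} − 50·5^{k−1} = 7^{k+1} − 2·5^{k+1}.
This completes the inductive step, so b(n) = 7^n − 2·5^n for all n ≥ 0.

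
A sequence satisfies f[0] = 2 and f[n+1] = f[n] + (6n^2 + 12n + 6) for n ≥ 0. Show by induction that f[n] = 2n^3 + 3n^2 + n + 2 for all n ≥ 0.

Base case: f[0] = 2, and 2·0^3 + 3·0^2 + 0 + 2 = 2.
Assume f[j] = 2j^3 + 3j^2 + j + 2.
Then f[j+1] = f[j] + (6j^2 + 12j + 6) = (2j^3 + 3j^2 + j + 2) + (6j^2 + 12j + 6) = 2j^3 + 9j^2 + 13j + 8,
and 2·(j+1)^3 + 3·(j+1)^2 + (j+1) + 2 = 2j^3 + 9j^2 + 13j + 8.
By induction, f[n] = 2n^3 + 3n^2 + n + 2 for all n ≥ 0.

f[n] = 2n^3 + 3n^2 + n + 2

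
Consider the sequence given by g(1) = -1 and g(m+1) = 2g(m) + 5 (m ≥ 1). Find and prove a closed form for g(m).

Claim: g(m) = 2^{m+1} − 5.

Base case: g(1) = -1, and 2^{1+1} − 5 = 4 − 5 = -1.
Assume g(j) = 2^{j+1} − 5 for some j ≥ 1.
Then g(j+1) = 2g(j) + 5 = 2·(2^{j+1} − 5) + 5 = 2^{j+2} − 10 + 5 = 2^{j+2} − 5.
By induction, g(m) = 2^{m+1} − 5 for all m ≥ 1.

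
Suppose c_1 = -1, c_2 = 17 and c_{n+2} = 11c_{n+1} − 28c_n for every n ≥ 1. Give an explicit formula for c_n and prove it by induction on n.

Claim: c_n = 7^n − 2·4^n.

Base cases: c_1 = -1 and 7^1 − 2·4^1 = -1; c_2 = 17 and 7^2 − 2·4^2 = 17.
Assume c_j = 7^j − 2·4^j for all 1 ≤ j ≤ k, where k ≥ 2.
Then c_{k+1} = 11c_k − 28c_{k−1} = 11·(7^k − 2·4^k) − 28·(7^{k−1} − 2·4^{k−1}) = (11·7 − 28)7^{k−1} − 2·(11·4 − 28)4^{k−1} = 49·7^{k−1} − 32·4^{k−1} = 7^{k+1} − 2·4^{k+1}.
By strong induction, c_n = 7^n − 2·4^n for all n ≥ 1.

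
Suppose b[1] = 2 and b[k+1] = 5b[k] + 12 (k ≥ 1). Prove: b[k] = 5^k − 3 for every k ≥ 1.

Base case: b[1] = 2, and 5^1 − 3 = 5 − 3 = 2.
Assume b[r] = 5^r − 3 for some r ≥ 1.
Then b[r+1] = 5b[r] + 12 = 5·(5^r − 3) + 12 = 5^{r+1} − 15 + 12 = 5^{r+1} − 3.
So the formula holds for r+1, and by induction b[k] = 5^k − 3 for all k ≥ 1.

b[k] = 5^k − 3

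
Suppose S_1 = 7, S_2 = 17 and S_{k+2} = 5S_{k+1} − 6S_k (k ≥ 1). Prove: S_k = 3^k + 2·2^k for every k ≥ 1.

Base cases: S_1 = 7 and 3^1 + 2·2^1 = 7; S_2 = 17 and 3^2 + 2·2^2 = 17.
Assume S_j = 3^j + 2·2^j for all 1 ≤ j ≤ r, where r ≥ 2.
Then S_{r+1} = 5S_r − 6S_{r−1} = 5·(3^r + 2·2^r) − 6·(3^{r−1} + 2·2^{r−1}) = (5·3 − 6)3^{r−1} + 2·(5·2 − 6)2^{r−1} = 9·3^{r−1} + 8·2^{r−1} = 3^{r+1} + 2·2^{r+1}.
So the formula holds for r+1, and by strong induction S_k = 3^k + 2·2^k for all k ≥ 1.

S_k = 3^k + 2·2^k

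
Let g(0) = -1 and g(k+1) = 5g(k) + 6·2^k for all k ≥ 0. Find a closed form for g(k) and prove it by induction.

Claim: g(k) = 5^k − 2·2^k.

Base case: g(0) = -1, and 5^0 − 2·2^0 = 1 − 2 = -1.
Assume g(j) = 5^j − 2·2^j for some j ≥ 0.
Then g(j+1) = 5g(j) + 6·2^j = 5·(5^j − 2·2^j) + 6·2^j = 5^{j+1} − 10·2^j + 6·2^j = 5^{j+1} − 4·2^j = 5^{j+1} − 2·2^{j+1}.
So the formula holds for j+1, and by induction g(k) = 5^k − 2·2^k for all k ≥ 0.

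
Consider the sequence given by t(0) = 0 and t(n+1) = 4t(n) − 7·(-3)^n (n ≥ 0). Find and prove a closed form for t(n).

Claim: t(n) = -4^n + (-3)^n.

Base case: t(0) = 0, and -4^0 + (-3)^0 = -1 + 1 = 0.
Assume t(k) = -4^k + (-3)^k for some k ≥ 0.
Then t(k+1) = 4t(k) − 7·(-3)^k = 4·(-4^k + (-3)^k) − 7·(-3)^k = -4^{k+1} + 4·(-3)^k − 7·(-3)^k = -4^{k+1} − 3·(-3)^k = -4^{k+1} + (-3)^{k+1}.
By induction, t(n) = -4^n + (-3)^n for all n ≥ 0.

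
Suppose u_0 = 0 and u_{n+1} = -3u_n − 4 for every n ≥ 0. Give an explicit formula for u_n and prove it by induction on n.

Claim: u_n = (-3)^n − 1.

Base case: u_0 = 0, and (-3)^0 − 1 = 1 − 1 = 0.
Assume u_r = (-3)^r − 1 for some r ≥ 0.
Then u_{r+1} = -3u_r − 4 = -3·((-3)^r − 1) − 4 = -3·(-3)^r + 3 − 4 = (-3)^{r+1} − 1.
So the formula holds for r+1, and by induction u_n = (-3)^n − 1 for all n ≥ 0.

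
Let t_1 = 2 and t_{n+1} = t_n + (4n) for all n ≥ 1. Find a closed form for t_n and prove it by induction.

Claim: t_n = 2n^2 − 2n + 2.

Base case: t_1 = 2, and 2·1^2 − 2·1 + 2 = 2.
Assume t_m = 2m^2 − 2m + 2.
Then t_{m+1} = t_m + (4m) = (2m^2 − 2m + 2) + (4m) = 2m^2 + 2m + 2,
and 2·(m+1)^2 − 2·(m+1) + 2 = 2m^2 + 2m + 2.
By induction, t_n = 2n^2 − 2n + 2 for all n ≥ 1.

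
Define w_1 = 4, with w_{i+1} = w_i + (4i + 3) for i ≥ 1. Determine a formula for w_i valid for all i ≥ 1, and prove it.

Claim: w_i = 2i^2 + i + 1.

Base case: w_1 = 4, and 2·1^2 + 1 + 1 = 4.
Assume w_k = 2k^2 + k + 1.
Then w_{k+1} = w_k + (4k + 3) = (2k^2 + k + 1) + (4k + 3) = 2k^2 + 5k + 4,
and 2·(k+1)^2 + (k+1) + 1 = 2k^2 + 5k + 4.
Hence w_i = 2i^2 + i + 1 for every i ≥ 1, by induction.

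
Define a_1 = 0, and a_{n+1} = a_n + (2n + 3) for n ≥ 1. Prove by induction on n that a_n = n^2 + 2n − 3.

Base case: a_1 = 0, and 1^2 + 2·1 − 3 = 0.
Assume a_j = j^2 + 2j − 3.
Then a_{j+1} = a_j + (2j + 3) = (j^2 + 2j − 3) + (2j + 3) = j^2 + 4j,
and (j+1)^2 + 2·(j+1) − 3 = j^2 + 4j.
Hence a_n = n^2 + 2n − 3 for every n ≥ 1, by induction.

a_n = n^2 + 2n − 3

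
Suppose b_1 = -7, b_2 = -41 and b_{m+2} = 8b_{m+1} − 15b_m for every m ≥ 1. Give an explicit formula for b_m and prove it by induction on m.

Claim: b_m = 3^m − 2·5^m.

Base cases: b_1 = -7 and 3^1 − 2·5^1 = -7; b_2 = -41 and 3^2 − 2·5^2 = -41.
Assume b_j = 3^j − 2·5^j for all 1 ≤ j ≤ k, where k ≥ 2.
Then b_{k+1} = 8b_k − 15b_{k−1} = 8·(3^k − 2·5^k) − 15·(3^{k−1} − 2·5^{k−1}) = (8·3 − 15)3^{k−1} − 2·(8·5 − 15)5^{k−1} = 9·3^{k−1} − 50·5^{k−1} = 3^{k+1} − 2·5^{k+1}.
Hence b_m = 3^m − 2·5^m for every m ≥ 1, by strong induction.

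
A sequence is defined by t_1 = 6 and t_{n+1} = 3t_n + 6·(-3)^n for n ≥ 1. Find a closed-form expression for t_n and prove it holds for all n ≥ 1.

Claim: t_n = 3^n − (-3)^n.

Base case: t_1 = 6, and 3^1 − (-3)^1 = 3 + 3 = 6.
Assume t_m = 3^m − (-3)^m for some m ≥ 1.
Then t_{m+1} = 3t_m + 6·(-3)^m = 3·(3^m − (-3)^m) + 6·(-3)^m = 3^{m+1} − 3·(-3)^m + 6·(-3)^m = 3^{m+1} + 3·(-3)^m = 3^{m+1} − (-3)^{m+1}.
So the formula holds for m+1, and by induction t_n = 3^n − (-3)^n for all n ≥ 1.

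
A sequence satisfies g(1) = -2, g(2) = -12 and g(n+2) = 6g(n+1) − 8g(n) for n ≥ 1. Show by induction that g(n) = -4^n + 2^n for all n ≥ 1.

Base cases: g(1) = -2 and -4^1 + 2^1 = -2; g(2) = -12 and -4^2 + 2^2 = -12.
Assume g(j) = -4^j + 2^j for all 1 ≤ j ≤ k, where k ≥ 2.
Then g(k+1) = 6g(k) − 8g(k−1) = 6·(-4^k + 2^k) − 8·(-4^{k−1} + 2^{k−1}) = -(6·4 − 8)4^{k−1} + (6·2 − 8)2^{k−1} = -16·4^{k−1} + 4·2^{k−1} = -4^{k+1} + 2^{k+1}.
So the formula holds for k+1, and by strong induction g(n) = -4^n + 2^n for all n ≥ 1.

g(n) = -4^n + 2^n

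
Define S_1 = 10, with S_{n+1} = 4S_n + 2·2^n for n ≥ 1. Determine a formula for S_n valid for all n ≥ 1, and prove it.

Claim: S_n = 3·4^n − 2^n.

Base case: S_1 = 10, and 3·4^1 − 2^1 = 12 − 2 = 10.
Assume S_m = 3·4^m − 2^m for some m ≥ 1.
Then S_{m+1} = 4S_m + 2·2^m = 4·(3·4^m − 2^m) + 2·2^m = 3·4^{m+1} − 4·2^m + 2·2^m = 3·4^{m+1} − 2·2^m = 3·4^{m+1} − 2^{m+1}.
So the formula holds for m+1, and by induction S_n = 3·4^n − 2^n for all n ≥ 1.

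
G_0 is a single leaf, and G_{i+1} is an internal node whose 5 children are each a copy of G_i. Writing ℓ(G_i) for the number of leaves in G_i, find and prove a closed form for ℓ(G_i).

Claim: ℓ(G_i) = 5^i.

Base case: ℓ(G_0) = 1, and 5^0 = 1.
Assume ℓ(G_k) = 5^k.
Then ℓ(G_{k+1}) = 5·ℓ(G_k) = 5·5^k = 5^{k+1}.
By induction, ℓ(G_i) = 5^i for all i ≥ 0.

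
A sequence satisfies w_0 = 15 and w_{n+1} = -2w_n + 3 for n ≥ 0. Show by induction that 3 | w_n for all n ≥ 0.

Base case: w_0 = 15 = 3·5, so 3 | w_0.
Assume 3 | w_m, so w_m = 3t for some integer t.
Then w_{m+1} = -2w_m + 3 = -2·(3t) + 3 = 3(-2t + 1), so 3 | w_{m+1}.
So the property holds for m+1, and by induction 3 | w_n for all n ≥ 0.

3 | w_n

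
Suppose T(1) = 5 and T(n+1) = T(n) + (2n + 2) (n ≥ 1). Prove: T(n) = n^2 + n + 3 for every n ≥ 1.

Base case: T(1) = 5, and 1^2 + 1 + 3 = 5.
Assume T(r) = r^2 + r + 3.
Then T(r+1) = T(r) + (2r + 2) = (r^2 + r + 3) + (2r + 2) = r^2 + 3r + 5,
and (r+1)^2 + (r+1) + 3 = r^2 + 3r + 5.
Hence T(n) = n^2 + n + 3 for every n ≥ 1, by induction.

T(n) = n^2 + n + 3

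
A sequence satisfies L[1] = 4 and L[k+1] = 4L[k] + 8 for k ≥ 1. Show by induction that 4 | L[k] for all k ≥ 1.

Base case: L[1] = 4 = 4·1, so 4 | L[1].
Assume 4 | L[r], so L[r] = 4t for some integer t.
Then L[r+1] = 4L[r] + 8 = 4·(4t) + 8 = 4(4t + 2), so 4 | L[r+1].
Hence 4 | L[k] for every k ≥ 1, by induction.

4 | L[k]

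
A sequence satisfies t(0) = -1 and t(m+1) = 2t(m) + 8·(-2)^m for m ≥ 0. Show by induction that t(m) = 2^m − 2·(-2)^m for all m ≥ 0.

Base case: t(0) = -1, and 2^0 − 2·(-2)^0 = 1 − 2 = -1.
Assume t(j) = 2^j − 2·(-2)^j for some j ≥ 0.
Then t(j+1) = 2t(j) + 8·(-2)^j = 2·(2^j − 2·(-2)^j) + 8·(-2)^j = 2^{j+1} − 4·(-2)^j + 8·(-2)^j = 2^{j+1} + 4·(-2)^j = 2^{j+1} − 2·(-2)^{j+1}.
Hence t(m) = 2^m − 2·(-2)^m for every m ≥ 0, by induction.

t(m) = 2^m − 2·(-2)^m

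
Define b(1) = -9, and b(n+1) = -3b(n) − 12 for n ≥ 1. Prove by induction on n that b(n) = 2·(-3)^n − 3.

Base case: b(1) = -9, and 2·(-3)^1 − 3 = -6 − 3 = -9.
Assume b(m) = 2·(-3)^m − 3 for some m ≥ 1.
Then b(m+1) = -3b(m) − 12 = -3·(2·(-3)^m − 3) − 12 = -6·(-3)^m + 9 − 12 = 2·(-3)^{m+1} − 3.
Hence b(n) = 2·(-3)^n − 3 for every n ≥ 1, by induction.

b(n) = 2·(-3)^n − 3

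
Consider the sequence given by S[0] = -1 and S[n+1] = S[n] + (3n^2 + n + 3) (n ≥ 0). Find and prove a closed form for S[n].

Claim: S[n] = n^3 − n^2 + 3n − 1.

Base case: S[0] = -1, and 0^3 − 0^2 + 3·0 − 1 = -1.
Assume S[r] = r^3 − r^2 + 3r − 1.
Then S[r+1] = S[r] + (3r^2 + r + 3) = (r^3 − r^2 + 3r − 1) + (3r^2 + r + 3) = r^3 + 2r^2 + 4r + 2,
and (r+1)^3 − (r+1)^2 + 3·(r+1) − 1 = r^3 + 2r^2 + 4r + 2.
By induction, S[n] = n^3 − n^2 + 3n − 1 for all n ≥ 0.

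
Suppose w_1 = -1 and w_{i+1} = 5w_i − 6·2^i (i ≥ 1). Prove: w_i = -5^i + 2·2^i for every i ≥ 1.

Base case: w_1 = -1, and -5^1 + 2·2^1 = -5 + 4 = -1.
Assume w_k = -5^k + 2·2^k for some k ≥ 1.
Then w_{k+1} = 5w_k − 6·2^k = 5·(-5^k + 2·2^k) − 6·2^k = -5^{k+1} + 10·2^k − 6·2^k = -5^{k+1} + 4·2^k = -5^{k+1} + 2·2^{k+1}.
This completes the inductive step, so w_i = -5^i + 2·2^i for all i ≥ 1.

w_i = -5^i + 2·2^i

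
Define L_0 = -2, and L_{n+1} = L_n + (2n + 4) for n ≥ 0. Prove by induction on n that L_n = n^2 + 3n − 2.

Base case: L_0 = -2, and 0^2 + 3·0 − 2 = -2.
Assume L_k = k^2 + 3k − 2.
Then L_{k+1} = L_k + (2k + 4) = (k^2 + 3k − 2) + (2k + 4) = k^2 + 5k + 2,
and (k+1)^2 + 3·(k+1) − 2 = k^2 + 5k + 2.
By induction, L_n = n^2 + 3n − 2 for all n ≥ 0.

L_n = n^2 + 3n − 2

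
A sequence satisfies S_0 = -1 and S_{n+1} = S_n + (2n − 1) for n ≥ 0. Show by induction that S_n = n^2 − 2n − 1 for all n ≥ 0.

Base case: S_0 = -1, and 0^2 − 2·0 − 1 = -1.
Assume S_m = m^2 − 2m − 1.
Then S_{m+1} = S_m + (2m − 1) = (m^2 − 2m − 1) + (2m − 1) = m^2 − 2,
and (m+1)^2 − 2·(m+1) − 1 = m^2 − 2.
By induction, S_n = n^2 − 2n − 1 for all n ≥ 0.

S_n = n^2 − 2n − 1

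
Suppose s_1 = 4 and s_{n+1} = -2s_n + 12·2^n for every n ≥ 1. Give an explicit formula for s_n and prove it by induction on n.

Claim: s_n = (-2)^n + 3·2^n.

Base case: s_1 = 4, and (-2)^1 + 3·2^1 = -2 + 6 = 4.
Assume s_j = (-2)^j + 3·2^j for some j ≥ 1.
Then s_{j+1} = -2s_j + 12·2^j = -2·((-2)^j + 3·2^j) + 12·2^j = (-2)^{j+1} − 6·2^j + 12·2^j = (-2)^{j+1} + 6·2^j = (-2)^{j+1} + 3·2^{j+1}.
Hence s_n = (-2)^n + 3·2^n for every n ≥ 1, by induction.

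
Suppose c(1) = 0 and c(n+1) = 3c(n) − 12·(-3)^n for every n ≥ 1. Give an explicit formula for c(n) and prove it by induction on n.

Claim: c(n) = 2·3^n + 2·(-3)^n.

Base case: c(1) = 0, and 2·3^1 + 2·(-3)^1 = 6 − 6 = 0.
Assume c(m) = 2·3^m + 2·(-3)^m for some m ≥ 1.
Then c(m+1) = 3c(m) − 12·(-3)^m = 3·(2·3^m + 2·(-3)^m) − 12·(-3)^m = 2·3^{m+1} + 6·(-3)^m − 12·(-3)^m = 2·3^{m+1} − 6·(-3)^m = 2·3^{m+1} + 2·(-3)^{m+1}.
So the formula holds for m+1, and by induction c(n) = 2·3^n + 2·(-3)^n for all n ≥ 1.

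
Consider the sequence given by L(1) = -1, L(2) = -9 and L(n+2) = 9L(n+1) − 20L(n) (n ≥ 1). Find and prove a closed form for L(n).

Claim: L(n) = -5^n + 4^n.

Base cases: L(1) = -1 and -5^1 + 4^1 = -1; L(2) = -9 and -5^2 + 4^2 = -9.
Assume L(j) = -5^j + 4^j for all 1 ≤ j ≤ r, where r ≥ 2.
Then L(r+1) = 9L(r) − 20L(r−1) = 9·(-5^r + 4^r) − 20·(-5^{r−1} + 4^{r−1}) = -(9·5 − 20)5^{r−1} + (9·4 − 20)4^{r−1} = -25·5^{r−1} + 16·4^{r−1} = -5^{r+1} + 4^{r+1}.
By strong induction, L(n) = -5^n + 4^n for all n ≥ 1.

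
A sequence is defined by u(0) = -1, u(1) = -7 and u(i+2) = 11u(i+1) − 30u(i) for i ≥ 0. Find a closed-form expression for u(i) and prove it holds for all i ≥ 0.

Claim: u(i) = 5^i − 2·6^i.

Base cases: u(0) = -1 and 5^0 − 2·6^0 = -1; u(1) = -7 and 5^1 − 2·6^1 = -7.
Assume u(j) = 5^j − 2·6^j for all 0 ≤ j ≤ m, where m ≥ 1.
Then u(m+1) = 11u(m) − 30u(m−1) = 11·(5^m − 2·6^m) − 30·(5^{m−1} − 2·6^{m−1}) = (11·5 − 30)5^{m−1} − 2·(11·6 − 30)6^{m−1} = 25·5^{m−1} − 72·6^{m−1} = 5^{m+1} − 2·6^{m+1}.
Hence u(i) = 5^i − 2·6^i for every i ≥ 0, by strong induction.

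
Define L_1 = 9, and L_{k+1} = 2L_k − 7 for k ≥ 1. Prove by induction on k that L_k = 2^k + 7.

Base case: L_1 = 9, and 2^1 + 7 = 2 + 7 = 9.
Assume L_r = 2^r + 7 for some r ≥ 1.
Then L_{r+1} = 2L_r − 7 = 2·(2^r + 7) − 7 = 2^{r+1} + 14 − 7 = 2^{r+1} + 7.
So the formula holds for r+1, and by induction L_k = 2^k + 7 for all k ≥ 1.

L_k = 2^k + 7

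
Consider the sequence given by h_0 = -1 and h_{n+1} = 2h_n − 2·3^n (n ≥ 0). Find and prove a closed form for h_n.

Claim: h_n = 2^n − 2·3^n.

Base case: h_0 = -1, and 2^0 − 2·3^0 = 1 − 2 = -1.
Assume h_m = 2^m − 2·3^m for some m ≥ 0.
Then h_{m+1} = 2h_m − 2·3^m = 2·(2^m − 2·3^m) − 2·3^m = 2^{m+1} − 4·3^m − 2·3^m = 2^{m+1} − 6·3^m = 2^{m+1} − 2·3^{m+1}.
By induction, h_n = 2^n − 2·3^n for all n ≥ 0.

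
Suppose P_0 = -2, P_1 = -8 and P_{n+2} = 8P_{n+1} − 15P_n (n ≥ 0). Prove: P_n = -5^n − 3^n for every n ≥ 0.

Base cases: P_0 = -2 and -5^0 − 3^0 = -2; P_1 = -8 and -5^1 − 3^1 = -8.
Assume P_i = -5^i − 3^i for all 0 ≤ i ≤ j, where j ≥ 1.
Then P_{j+1} = 8P_j − 15P_{j−1} = 8·(-5^j − 3^j) − 15·(-5^{j−1} − 3^{j−1}) = -(8·5 − 15)5^{j−1} − (8·3 − 15)3^{j−1} = -25·5^{j−1} − 9·3^{j−1} = -5^{j+1} − 3^{j+1}.
So the formula holds for j+1, and by strong induction P_n = -5^n − 3^n for all n ≥ 0.

P_n = -5^n − 3^n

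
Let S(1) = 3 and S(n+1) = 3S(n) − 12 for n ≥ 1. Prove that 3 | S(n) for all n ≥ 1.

Base case: S(1) = 3 = 3·1, so 3 | S(1).
Assume 3 | S(m), so S(m) = 3t for some integer t.
Then S(m+1) = 3S(m) − 12 = 3·(3t) − 12 = 3(3t − 4), so 3 | S(m+1).
So the property holds for m+1, and by induction 3 | S(n) for all n ≥ 1.

3 | S(n)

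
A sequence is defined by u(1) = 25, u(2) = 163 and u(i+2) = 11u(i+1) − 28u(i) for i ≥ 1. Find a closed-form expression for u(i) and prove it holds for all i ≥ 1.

Claim: u(i) = 3·7^i + 4^i.

Base cases: u(1) = 25 and 3·7^1 + 4^1 = 25; u(2) = 163 and 3·7^2 + 4^2 = 163.
Assume u(t) = 3·7^t + 4^t for all 1 ≤ t ≤ j, where j ≥ 2.
Then u(j+1) = 11u(j) − 28u(j−1) = 11·(3·7^j + 4^j) − 28·(3·7^{j−1} + 4^{j−1}) = 3·(11·7 − 28)7^{j−1} + (11·4 − 28)4^{j−1} = 147·7^{j−1} + 16·4^{j−1} = 3·7^{j+1} + 4^{j+1}.
This completes the inductive step, so u(i) = 3·7^i + 4^i for all i ≥ 1.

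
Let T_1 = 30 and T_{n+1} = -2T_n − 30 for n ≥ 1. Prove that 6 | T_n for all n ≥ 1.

Base case: T_1 = 30 = 6·5, so 6 | T_1.
Assume 6 | T_r, so T_r = 6t for some integer t.
Then T_{r+1} = -2T_r − 30 = -2·(6t) − 30 = 6(-2t − 5), so 6 | T_{r+1}.
This completes the inductive step, so 6 | T_n for all n ≥ 1.

6 | T_n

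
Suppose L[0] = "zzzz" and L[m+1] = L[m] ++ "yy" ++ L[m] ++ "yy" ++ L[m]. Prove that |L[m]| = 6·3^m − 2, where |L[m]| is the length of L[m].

Base case: |L[0]| = 4, and 6·3^0 − 2 = 4.
Assume |L[k]| = 6·3^k − 2.
Then |L[k+1]| = 3|L[k]| + 4 = 3(6·3^k − 2) + 4 = 6·3^{k+1} − 6 + 4 = 6·3^{k+1} − 2.
This completes the inductive step, so |L[m]| = 6·3^m − 2 for all m ≥ 0.

|L[m]| = 6·3^m − 2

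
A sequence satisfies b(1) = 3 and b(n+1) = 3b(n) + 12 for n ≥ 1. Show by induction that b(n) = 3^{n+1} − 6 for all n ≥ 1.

Base case: b(1) = 3, and 3^{1+1} − 6 = 9 − 6 = 3.
Assume b(j) = 3^{j+1} − 6 for some j ≥ 1.
Then b(j+1) = 3b(j) + 12 = 3·(3^{j+1} − 6) + 12 = 3^{j+2} − 18 + 12 = 3^{j+2} − 6.
So the formula holds for j+1, and by induction b(n) = 3^{n+1} − 6 for all n ≥ 1.

b(n) = 3^{n+1} − 6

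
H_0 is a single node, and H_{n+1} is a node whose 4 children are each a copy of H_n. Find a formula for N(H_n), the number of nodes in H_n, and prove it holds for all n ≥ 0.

Claim: N(H_n) = (4^{n+1} − 1)/3.

Base case: N(H_0) = 1, and (4^{0+1} − 1)/3 = 1.
Assume N(H_m) = (4^{m+1} − 1)/3.
Then N(H_{m+1}) = 1 + 4N(H_m) = 1 + 4·(4^{m+1} − 1)/3 = 1 + (4^{m+2} − 4)/3 = (3 + 4^{m+2} − 4)/3 = (4^{m+2} − 1)/3.
So the formula holds for m+1, and by induction N(H_n) = (4^{n+1} − 1)/3 for all n ≥ 0.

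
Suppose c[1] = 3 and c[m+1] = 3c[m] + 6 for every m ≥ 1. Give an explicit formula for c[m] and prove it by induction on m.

Claim: c[m] = 2·3^m − 3.

Base case: c[1] = 3, and 2·3^1 − 3 = 6 − 3 = 3.
Assume c[r] = 2·3^r − 3 for some r ≥ 1.
Then c[r+1] = 3c[r] + 6 = 3·(2·3^r − 3) + 6 = 6·3^r − 9 + 6 = 2·3^{r+1} − 3.
Hence c[m] = 2·3^m − 3 for every m ≥ 1, by induction.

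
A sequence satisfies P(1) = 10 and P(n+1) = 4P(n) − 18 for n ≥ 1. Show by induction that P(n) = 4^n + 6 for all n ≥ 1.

Base case: P(1) = 10, and 4^1 + 6 = 4 + 6 = 10.
Assume P(k) = 4^k + 6 for some k ≥ 1.
Then P(k+1) = 4P(k) − 18 = 4·(4^k + 6) − 18 = 4^{k+1} + 24 − 18 = 4^{k+1} + 6.
Hence P(n) = 4^n + 6 for every n ≥ 1, by induction.

P(n) = 4^n + 6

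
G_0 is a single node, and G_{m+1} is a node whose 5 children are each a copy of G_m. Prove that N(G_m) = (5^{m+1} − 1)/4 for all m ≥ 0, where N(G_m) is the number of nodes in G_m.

Base case: N(G_0) = 1, and (5^{0+1} − 1)/4 = 1.
Assume N(G_r) = (5^{r+1} − 1)/4.
Then N(G_{r+1}) = 1 + 5N(G_r) = 1 + 5·(5^{r+1} − 1)/4 = 1 + (5^{r+2} − 5)/4 = (4 + 5^{r+2} − 5)/4 = (5^{r+2} − 1)/4.
So the formula holds for r+1, and by induction N(G_m) = (5^{m+1} − 1)/4 for all m ≥ 0.

N(G_m) = (5^{m+1} − 1)/4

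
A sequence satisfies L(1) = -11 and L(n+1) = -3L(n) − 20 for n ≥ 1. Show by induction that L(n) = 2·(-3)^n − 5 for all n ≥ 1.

Base case: L(1) = -11, and 2·(-3)^1 − 5 = -6 − 5 = -11.
Assume L(r) = 2·(-3)^r − 5 for some r ≥ 1.
Then L(r+1) = -3L(r) − 20 = -3·(2·(-3)^r − 5) − 20 = -6·(-3)^r + 15 − 20 = 2·(-3)^{r+1} − 5.
By induction, L(n) = 2·(-3)^n − 5 for all n ≥ 1.

L(n) = 2·(-3)^n − 5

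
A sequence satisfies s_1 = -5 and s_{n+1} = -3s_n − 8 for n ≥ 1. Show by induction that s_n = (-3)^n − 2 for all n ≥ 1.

Base case: s_1 = -5, and (-3)^1 − 2 = -3 − 2 = -5.
Assume s_j = (-3)^j − 2 for some j ≥ 1.
Then s_{j+1} = -3s_j − 8 = -3·((-3)^j − 2) − 8 = -3·(-3)^j + 6 − 8 = (-3)^{j+1} − 2.
This completes the inductive step, so s_n = (-3)^n − 2 for all n ≥ 1.

s_n = (-3)^n − 2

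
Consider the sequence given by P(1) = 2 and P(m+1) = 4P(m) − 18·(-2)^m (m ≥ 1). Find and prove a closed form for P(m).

Claim: P(m) = 2·4^m + 3·(-2)^m.

Base case: P(1) = 2, and 2·4^1 + 3·(-2)^1 = 8 − 6 = 2.
Assume P(r) = 2·4^r + 3·(-2)^r for some r ≥ 1.
Then P(r+1) = 4P(r) − 18·(-2)^r = 4·(2·4^r + 3·(-2)^r) − 18·(-2)^r = 2·4^{r+1} + 12·(-2)^r − 18·(-2)^r = 2·4^{r+1} − 6·(-2)^r = 2·4^{r+1} + 3·(-2)^{r+1}.
This completes the inductive step, so P(m) = 2·4^m + 3·(-2)^m for all m ≥ 1.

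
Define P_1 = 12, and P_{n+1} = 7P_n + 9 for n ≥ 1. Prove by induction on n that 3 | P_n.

Base case: P_1 = 12 = 3·4, so 3 | P_1.
Assume 3 | P_r, so P_r = 3t for some integer t.
Then P_{r+1} = 7P_r + 9 = 7·(3t) + 9 = 3(7t + 3), so 3 | P_{r+1}.
This completes the inductive step, so 3 | P_n for all n ≥ 1.

3 | P_n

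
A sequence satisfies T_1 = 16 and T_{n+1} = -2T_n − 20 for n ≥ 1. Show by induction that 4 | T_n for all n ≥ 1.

Base case: T_1 = 16 = 4·4, so 4 | T_1.
Assume 4 | T_r, so T_r = 4t for some integer t.
Then T_{r+1} = -2T_r − 20 = -2·(4t) − 20 = 4(-2t − 5), so 4 | T_{r+1}.
This completes the inductive step, so 4 | T_n for all n ≥ 1.

4 | T_n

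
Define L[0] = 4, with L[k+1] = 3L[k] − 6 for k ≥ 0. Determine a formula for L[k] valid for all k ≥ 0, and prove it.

Claim: L[k] = 3^k + 3.

Base case: L[0] = 4, and 3^0 + 3 = 1 + 3 = 4.
Assume L[m] = 3^m + 3 for some m ≥ 0.
Then L[m+1] = 3L[m] − 6 = 3·(3^m + 3) − 6 = 3^{m+1} + 9 − 6 = 3^{m+1} + 3.
By induction, L[k] = 3^k + 3 for all k ≥ 0.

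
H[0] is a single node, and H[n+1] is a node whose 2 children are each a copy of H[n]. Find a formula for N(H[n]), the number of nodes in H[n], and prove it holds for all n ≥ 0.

Claim: N(H[n]) = 2^{n+1} − 1.

Base case: N(H[0]) = 1, and 2^{0+1} − 1 = 1.
Assume N(H[r]) = 2^{r+1} − 1.
Then N(H[r+1]) = 1 + 2N(H[r]) = 1 + 2(2^{r+1} − 1) = 2^{r+2} − 2 + 1 = 2^{r+2} − 1.
By induction, N(H[n]) = 2^{n+1} − 1 for all n ≥ 0.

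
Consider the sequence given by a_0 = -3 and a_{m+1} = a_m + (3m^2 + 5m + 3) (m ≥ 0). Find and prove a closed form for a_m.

Claim: a_m = m^3 + m^2 + m − 3.

Base case: a_0 = -3, and 0^3 + 0^2 + 0 − 3 = -3.
Assume a_k = k^3 + k^2 + k − 3.
Then a_{k+1} = a_k + (3k^2 + 5k + 3) = (k^3 + k^2 + k − 3) + (3k^2 + 5k + 3) = k^3 + 4k^2 + 6k,
and (k+1)^3 + (k+1)^2 + (k+1) − 3 = k^3 + 4k^2 + 6k.
By induction, a_m = m^3 + m^2 + m − 3 for all m ≥ 0.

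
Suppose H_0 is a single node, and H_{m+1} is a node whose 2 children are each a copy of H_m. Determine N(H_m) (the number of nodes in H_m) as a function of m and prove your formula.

Claim: N(H_m) = 2^{m+1} − 1.

Base case: N(H_0) = 1, and 2^{0+1} − 1 = 1.
Assume N(H_k) = 2^{k+1} − 1.
Then N(H_{k+1}) = 1 + 2N(H_k) = 1 + 2(2^{k+1} − 1) = 2^{k+2} − 2 + 1 = 2^{k+2} − 1.
By induction, N(H_m) = 2^{m+1} − 1 for all m ≥ 0.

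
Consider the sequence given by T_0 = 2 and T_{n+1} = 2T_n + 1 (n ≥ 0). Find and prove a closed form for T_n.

Claim: T_n = 3·2^n − 1.

Base case: T_0 = 2, and 3·2^0 − 1 = 3 − 1 = 2.
Assume T_k = 3·2^k − 1 for some k ≥ 0.
Then T_{k+1} = 2T_k + 1 = 2·(3·2^k − 1) + 1 = 6·2^k − 2 + 1 = 3·2^{k+1} − 1.
So the formula holds for k+1, and by induction T_n = 3·2^n − 1 for all n ≥ 0.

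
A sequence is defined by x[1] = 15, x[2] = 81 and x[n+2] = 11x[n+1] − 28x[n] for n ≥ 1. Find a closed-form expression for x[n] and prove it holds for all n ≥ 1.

Claim: x[n] = 7^n + 2·4^n.

Base cases: x[1] = 15 and 7^1 + 2·4^1 = 15; x[2] = 81 and 7^2 + 2·4^2 = 81.
Assume x[j] = 7^j + 2·4^j for all 1 ≤ j ≤ r, where r ≥ 2.
Then x[r+1] = 11x[r] − 28x[r−1] = 11·(7^r + 2·4^r) − 28·(7^{r−1} + 2·4^{r−1}) = (11·7 − 28)7^{r−1} + 2·(11·4 − 28)4^{r−1} = 49·7^{r−1} + 32·4^{r−1} = 7^{r+1} + 2·4^{r+1}.
So the formula holds for r+1, and by strong induction x[n] = 7^n + 2·4^n for all n ≥ 1.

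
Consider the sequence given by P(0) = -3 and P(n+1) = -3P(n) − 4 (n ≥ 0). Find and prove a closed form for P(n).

Claim: P(n) = -2·(-3)^n − 1.

Base case: P(0) = -3, and -2·(-3)^0 − 1 = -2 − 1 = -3.
Assume P(r) = -2·(-3)^r − 1 for some r ≥ 0.
Then P(r+1) = -3P(r) − 4 = -3·(-2·(-3)^r − 1) − 4 = 6·(-3)^r + 3 − 4 = -2·(-3)^{r+1} − 1.
This completes the inductive step, so P(n) = -2·(-3)^n − 1 for all n ≥ 0.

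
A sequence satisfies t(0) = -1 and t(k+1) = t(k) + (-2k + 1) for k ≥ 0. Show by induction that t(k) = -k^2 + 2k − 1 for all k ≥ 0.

Base case: t(0) = -1, and -0^2 + 2·0 − 1 = -1.
Assume t(m) = -m^2 + 2m − 1.
Then t(m+1) = t(m) + (-2m + 1) = (-m^2 + 2m − 1) + (-2m + 1) = -m^2,
and -(m+1)^2 + 2·(m+1) − 1 = -m^2.
Hence t(k) = -k^2 + 2k − 1 for every k ≥ 0, by induction.

t(k) = -k^2 + 2k − 1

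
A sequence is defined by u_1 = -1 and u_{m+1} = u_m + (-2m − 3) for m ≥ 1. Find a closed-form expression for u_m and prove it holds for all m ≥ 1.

Claim: u_m = -m^2 − 2m + 2.

Base case: u_1 = -1, and -1^2 − 2·1 + 2 = -1.
Assume u_j = -j^2 − 2j + 2.
Then u_{j+1} = u_j + (-2j − 3) = (-j^2 − 2j + 2) + (-2j − 3) = -j^2 − 4j − 1,
and -(j+1)^2 − 2·(j+1) + 2 = -j^2 − 4j − 1.
Hence u_m = -m^2 − 2m + 2 for every m ≥ 1, by induction.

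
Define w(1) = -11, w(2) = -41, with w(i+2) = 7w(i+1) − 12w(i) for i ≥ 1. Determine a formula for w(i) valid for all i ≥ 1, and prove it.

Claim: w(i) = -3^i − 2·4^i.

Base cases: w(1) = -11 and -3^1 − 2·4^1 = -11; w(2) = -41 and -3^2 − 2·4^2 = -41.
Assume w(j) = -3^j − 2·4^j for all 1 ≤ j ≤ m, where m ≥ 2.
Then w(m+1) = 7w(m) − 12w(m−1) = 7·(-3^m − 2·4^m) − 12·(-3^{m−1} − 2·4^{m−1}) = -(7·3 − 12)3^{m−1} − 2·(7·4 − 12)4^{m−1} = -9·3^{m−1} − 32·4^{m−1} = -3^{m+1} − 2·4^{m+1}.
This completes the inductive step, so w(i) = -3^i − 2·4^i for all i ≥ 1.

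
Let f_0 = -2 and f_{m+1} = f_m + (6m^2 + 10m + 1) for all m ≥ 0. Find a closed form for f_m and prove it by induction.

Claim: f_m = 2m^3 + 2m^2 − 3m − 2.

Base case: f_0 = -2, and 2·0^3 + 2·0^2 − 3·0 − 2 = -2.
Assume f_k = 2k^3 + 2k^2 − 3k − 2.
Then f_{k+1} = f_k + (6k^2 + 10k + 1) = (2k^3 + 2k^2 − 3k − 2) + (6k^2 + 10k + 1) = 2k^3 + 8k^2 + 7k − 1,
and 2·(k+1)^3 + 2·(k+1)^2 − 3·(k+1) − 2 = 2k^3 + 8k^2 + 7k − 1.
This completes the inductive step, so f_m = 2m^3 + 2m^2 − 3m − 2 for all m ≥ 0.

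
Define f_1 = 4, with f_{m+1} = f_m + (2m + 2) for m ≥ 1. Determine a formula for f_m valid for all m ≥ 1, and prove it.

Claim: f_m = m^2 + m + 2.

Base case: f_1 = 4, and 1^2 + 1 + 2 = 4.
Assume f_k = k^2 + k + 2.
Then f_{k+1} = f_k + (2k + 2) = (k^2 + k + 2) + (2k + 2) = k^2 + 3k + 4,
and (k+1)^2 + (k+1) + 2 = k^2 + 3k + 4.
By induction, f_m = m^2 + m + 2 for all m ≥ 1.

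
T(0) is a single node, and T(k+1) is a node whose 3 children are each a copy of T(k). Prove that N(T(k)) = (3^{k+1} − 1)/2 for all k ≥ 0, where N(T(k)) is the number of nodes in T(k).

Base case: N(T(0)) = 1, and (3^{0+1} − 1)/2 = 1.
Assume N(T(j)) = (3^{j+1} − 1)/2.
Then N(T(j+1)) = 1 + 3N(T(j)) = 1 + 3·(3^{j+1} − 1)/2 = 1 + (3^{j+2} − 3)/2 = (2 + 3^{j+2} − 3)/2 = (3^{j+2} − 1)/2.
Hence N(T(k)) = (3^{k+1} − 1)/2 for every k ≥ 0, by induction.

N(T(k)) = (3^{k+1} − 1)/2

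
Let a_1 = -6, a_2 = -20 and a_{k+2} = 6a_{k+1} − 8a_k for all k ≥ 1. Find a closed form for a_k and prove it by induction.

Claim: a_k = -2^k − 4^k.

Base cases: a_1 = -6 and -2^1 − 4^1 = -6; a_2 = -20 and -2^2 − 4^2 = -20.
Assume a_j = -2^j − 4^j for all 1 ≤ j ≤ m, where m ≥ 2.
Then a_{m+1} = 6a_m − 8a_{m−1} = 6·(-2^m − 4^m) − 8·(-2^{m−1} − 4^{m−1}) = -(6·2 − 8)2^{m−1} − (6·4 − 8)4^{m−1} = -4·2^{m−1} − 16·4^{m−1} = -2^{m+1} − 4^{m+1}.
By strong induction, a_k = -2^k − 4^k for all k ≥ 1.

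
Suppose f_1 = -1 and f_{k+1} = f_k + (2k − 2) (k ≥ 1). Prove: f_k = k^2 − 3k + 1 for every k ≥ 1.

Base case: f_1 = -1, and 1^2 − 3·1 + 1 = -1.
Assume f_j = j^2 − 3j + 1.
Then f_{j+1} = f_j + (2j − 2) = (j^2 − 3j + 1) + (2j − 2) = j^2 − j − 1,
and (j+1)^2 − 3·(j+1) + 1 = j^2 − j − 1.
By induction, f_k = k^2 − 3k + 1 for all k ≥ 1.

f_k = k^2 − 3k + 1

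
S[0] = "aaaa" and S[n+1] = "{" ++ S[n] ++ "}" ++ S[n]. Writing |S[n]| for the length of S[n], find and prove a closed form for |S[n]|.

Claim: |S[n]| = 6·2^n − 2.

Base case: |S[0]| = 4, and 6·2^0 − 2 = 4.
Assume |S[r]| = 6·2^r − 2.
Then |S[r+1]| = 1 + |S[r]| + 1 + |S[r]| = 2|S[r]| + 2 = 2(6·2^r − 2) + 2 = 6·2^{r+1} − 4 + 2 = 6·2^{r+1} − 2.
By induction, |S[n]| = 6·2^n − 2 for all n ≥ 0.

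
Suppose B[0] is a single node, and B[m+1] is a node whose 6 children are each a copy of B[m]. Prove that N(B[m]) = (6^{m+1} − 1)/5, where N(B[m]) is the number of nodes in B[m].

Base case: N(B[0]) = 1, and (6^{0+1} − 1)/5 = 1.
Assume N(B[r]) = (6^{r+1} − 1)/5.
Then N(B[r+1]) = 1 + 6N(B[r]) = 1 + 6·(6^{r+1} − 1)/5 = 1 + (6^{r+2} − 6)/5 = (5 + 6^{r+2} − 6)/5 = (6^{r+2} − 1)/5.
So the formula holds for r+1, and by induction N(B[m]) = (6^{m+1} − 1)/5 for all m ≥ 0.

N(B[m]) = (6^{m+1} − 1)/5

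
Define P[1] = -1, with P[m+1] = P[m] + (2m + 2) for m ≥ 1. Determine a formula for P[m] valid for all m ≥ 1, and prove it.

Claim: P[m] = m^2 + m − 3.

Base case: P[1] = -1, and 1^2 + 1 − 3 = -1.
Assume P[k] = k^2 + k − 3.
Then P[k+1] = P[k] + (2k + 2) = (k^2 + k − 3) + (2k + 2) = k^2 + 3k − 1,
and (k+1)^2 + (k+1) − 3 = k^2 + 3k − 1.
By induction, P[m] = m^2 + m − 3 for all m ≥ 1.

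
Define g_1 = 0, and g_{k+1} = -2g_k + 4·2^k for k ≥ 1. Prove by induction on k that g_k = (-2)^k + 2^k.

Base case: g_1 = 0, and (-2)^1 + 2^1 = -2 + 2 = 0.
Assume g_m = (-2)^m + 2^m for some m ≥ 1.
Then g_{m+1} = -2g_m + 4·2^m = -2·((-2)^m + 2^m) + 4·2^m = (-2)^{m+1} − 2·2^m + 4·2^m = (-2)^{m+1} + 2·2^m = (-2)^{m+1} + 2^{m+1}.
So the formula holds for m+1, and by induction g_k = (-2)^k + 2^k for all k ≥ 1.

g_k = (-2)^k + 2^k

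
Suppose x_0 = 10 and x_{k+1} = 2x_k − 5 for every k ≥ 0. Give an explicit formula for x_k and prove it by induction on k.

Claim: x_k = 5·2^k + 5.

Base case: x_0 = 10, and 5·2^0 + 5 = 5 + 5 = 10.
Assume x_m = 5·2^m + 5 for some m ≥ 0.
Then x_{m+1} = 2x_m − 5 = 2·(5·2^m + 5) − 5 = 10·2^m + 10 − 5 = 5·2^{m+1} + 5.
By induction, x_k = 5·2^k + 5 for all k ≥ 0.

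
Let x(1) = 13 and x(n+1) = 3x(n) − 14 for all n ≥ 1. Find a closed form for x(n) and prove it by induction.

Claim: x(n) = 2·3^n + 7.

Base case: x(1) = 13, and 2·3^1 + 7 = 6 + 7 = 13.
Assume x(m) = 2·3^m + 7 for some m ≥ 1.
Then x(m+1) = 3x(m) − 14 = 3·(2·3^m + 7) − 14 = 6·3^m + 21 − 14 = 2·3^{m+1} + 7.
Hence x(n) = 2·3^n + 7 for every n ≥ 1, by induction.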